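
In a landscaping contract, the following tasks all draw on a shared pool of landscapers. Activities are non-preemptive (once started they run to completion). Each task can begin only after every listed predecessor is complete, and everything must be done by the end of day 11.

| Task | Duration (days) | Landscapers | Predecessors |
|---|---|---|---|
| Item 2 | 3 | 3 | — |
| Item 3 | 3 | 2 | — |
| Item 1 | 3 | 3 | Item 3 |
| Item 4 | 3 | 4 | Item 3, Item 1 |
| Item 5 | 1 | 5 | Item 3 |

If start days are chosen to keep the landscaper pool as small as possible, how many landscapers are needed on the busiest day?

Early-start (Item 2@1, Item 3@1, Item 1@4, Item 4@7, Item 5@4) gives peak 8: d1:5  d2:5  d3:5  d4:8  d5:3  d6:3  d7:4  d8:4  d9:4  d10:0  d11:0.
Shift Item 5→10.
Schedule Item 2@1, Item 3@1, Item 1@4, Item 4@7, Item 5@10: d1:5  d2:5  d3:5  d4:3  d5:3  d6:3  d7:4  d8:4  d9:4  d10:5  d11:0 — peak 5.

5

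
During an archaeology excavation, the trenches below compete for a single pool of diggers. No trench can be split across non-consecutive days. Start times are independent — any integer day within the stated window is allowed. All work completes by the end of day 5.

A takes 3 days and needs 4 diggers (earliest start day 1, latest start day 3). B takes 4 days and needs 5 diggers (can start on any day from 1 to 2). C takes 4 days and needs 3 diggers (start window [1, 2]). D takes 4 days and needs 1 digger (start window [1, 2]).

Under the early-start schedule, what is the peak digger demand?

Early-start schedule: A@1, B@1, C@1, D@1.
Load per day: day 1: 13, day 2: 13, day 3: 13, day 4: 9, day 5: 0.
Peak is 13.

13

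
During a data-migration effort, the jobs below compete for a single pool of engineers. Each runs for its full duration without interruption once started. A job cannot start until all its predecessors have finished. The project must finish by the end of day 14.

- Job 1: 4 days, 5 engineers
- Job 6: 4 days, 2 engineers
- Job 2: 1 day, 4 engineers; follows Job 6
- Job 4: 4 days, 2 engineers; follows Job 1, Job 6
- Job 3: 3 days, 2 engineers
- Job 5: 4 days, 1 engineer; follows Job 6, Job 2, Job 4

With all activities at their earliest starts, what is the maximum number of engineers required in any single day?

9

Early-start schedule: Job 1@1, Job 6@1, Job 2@5, Job 4@5, Job 3@1, Job 5@9.
Load per day: day 1: 9, day 2: 9, day 3: 9, day 4: 7, day 5: 6, day 6: 2, day 7: 2, day 8: 2, day 9: 1, day 10: 1, day 11: 1, day 12: 1, day 13: 0, day 14: 0.
Peak is 9.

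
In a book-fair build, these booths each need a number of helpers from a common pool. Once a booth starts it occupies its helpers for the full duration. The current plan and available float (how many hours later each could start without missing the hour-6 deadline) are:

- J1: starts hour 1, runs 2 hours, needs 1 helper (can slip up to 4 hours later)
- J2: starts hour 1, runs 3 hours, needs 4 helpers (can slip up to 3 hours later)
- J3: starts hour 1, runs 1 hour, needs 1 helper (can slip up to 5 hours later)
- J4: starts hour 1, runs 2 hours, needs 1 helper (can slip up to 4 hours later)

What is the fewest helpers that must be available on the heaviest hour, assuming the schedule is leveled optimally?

4

Early-start (J1@1, J2@1, J3@1, J4@1) gives peak 7: h1:7  h2:6  h3:4  h4:0  h5:0  h6:0.
Shift J2→3.
Schedule J1@1, J2@3, J3@1, J4@1: h1:3  h2:2  h3:4  h4:4  h5:4  h6:0 — peak 4.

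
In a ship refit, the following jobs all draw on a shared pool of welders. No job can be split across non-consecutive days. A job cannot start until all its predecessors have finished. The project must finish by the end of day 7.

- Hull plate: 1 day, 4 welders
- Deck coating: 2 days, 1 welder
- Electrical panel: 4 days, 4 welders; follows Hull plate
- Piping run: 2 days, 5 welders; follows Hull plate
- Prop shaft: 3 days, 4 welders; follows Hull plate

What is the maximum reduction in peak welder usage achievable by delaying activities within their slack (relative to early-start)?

Early-start peak: d1:5  d2:14  d3:13  d4:8  d5:4  d6:0  d7:0 ⇒ 14.
Leveled (Hull plate@1, Deck coating@1, Electrical panel@2, Piping run@6, Prop shaft@3): d1:5  d2:5  d3:8  d4:8  d5:8  d6:5  d7:5 ⇒ 8.
Reduction 14 − 8 = 6.

6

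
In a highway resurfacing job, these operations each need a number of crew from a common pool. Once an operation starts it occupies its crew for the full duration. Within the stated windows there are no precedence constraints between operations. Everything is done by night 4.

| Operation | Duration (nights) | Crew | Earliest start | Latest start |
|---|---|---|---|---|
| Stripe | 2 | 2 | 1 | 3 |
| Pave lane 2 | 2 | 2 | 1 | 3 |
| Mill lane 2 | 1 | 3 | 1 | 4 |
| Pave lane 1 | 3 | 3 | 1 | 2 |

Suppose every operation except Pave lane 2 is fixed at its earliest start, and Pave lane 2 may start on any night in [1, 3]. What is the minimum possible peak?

Pave lane 2@1: n1:10  n2:7  n3:3  n4:0 → peak 10
Pave lane 2@2: n1:8  n2:7  n3:5  n4:0 → peak 8
Pave lane 2@3: n1:8  n2:5  n3:5  n4:2 → peak 8
Best is Pave lane 2@2, peak 8.

8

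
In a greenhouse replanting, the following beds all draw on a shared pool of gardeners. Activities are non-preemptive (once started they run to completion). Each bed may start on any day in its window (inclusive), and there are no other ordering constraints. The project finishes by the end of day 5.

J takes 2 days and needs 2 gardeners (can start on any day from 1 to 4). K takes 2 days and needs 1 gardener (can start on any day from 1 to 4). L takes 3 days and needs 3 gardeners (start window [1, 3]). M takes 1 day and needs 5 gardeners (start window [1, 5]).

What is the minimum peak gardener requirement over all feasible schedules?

5

Early-start (J@1, K@1, L@1, M@1) gives peak 11: d1:11  d2:6  d3:3  d4:0  d5:0.
Shift K→3, M→5.
Schedule J@1, K@3, L@1, M@5: d1:5  d2:5  d3:4  d4:1  d5:5 — peak 5.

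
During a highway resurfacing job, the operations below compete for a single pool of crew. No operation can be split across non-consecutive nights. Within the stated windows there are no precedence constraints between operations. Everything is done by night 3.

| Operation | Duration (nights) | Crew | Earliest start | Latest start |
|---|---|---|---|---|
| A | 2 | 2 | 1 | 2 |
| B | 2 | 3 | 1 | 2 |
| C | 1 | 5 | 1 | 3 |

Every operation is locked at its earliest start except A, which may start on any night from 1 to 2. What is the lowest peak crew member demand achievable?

8

A@1: n1:10  n2:5  n3:0 → peak 10
A@2: n1:8  n2:5  n3:2 → peak 8
Best is A@2, peak 8.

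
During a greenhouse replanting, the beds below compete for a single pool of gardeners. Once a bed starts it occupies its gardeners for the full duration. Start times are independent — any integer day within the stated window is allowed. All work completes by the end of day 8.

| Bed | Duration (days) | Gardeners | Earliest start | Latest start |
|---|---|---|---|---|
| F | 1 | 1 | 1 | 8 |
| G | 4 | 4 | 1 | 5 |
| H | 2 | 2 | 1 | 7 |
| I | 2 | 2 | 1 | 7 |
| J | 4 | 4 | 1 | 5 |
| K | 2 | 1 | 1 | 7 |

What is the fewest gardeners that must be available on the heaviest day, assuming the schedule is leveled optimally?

6

Early-start (F@1, G@1, H@1, I@1, J@1, K@1) gives peak 14: d1:14  d2:13  d3:8  d4:8  d5:0  d6:0  d7:0  d8:0.
Shift H→2, I→4, J→5, K→6.
Schedule F@1, G@1, H@2, I@4, J@5, K@6: d1:5  d2:6  d3:6  d4:6  d5:6  d6:5  d7:5  d8:4 — peak 6.
Total gardener-days = 43 over 8 days ⇒ peak ≥ ⌈43/8⌉ = 6, so 6 is optimal.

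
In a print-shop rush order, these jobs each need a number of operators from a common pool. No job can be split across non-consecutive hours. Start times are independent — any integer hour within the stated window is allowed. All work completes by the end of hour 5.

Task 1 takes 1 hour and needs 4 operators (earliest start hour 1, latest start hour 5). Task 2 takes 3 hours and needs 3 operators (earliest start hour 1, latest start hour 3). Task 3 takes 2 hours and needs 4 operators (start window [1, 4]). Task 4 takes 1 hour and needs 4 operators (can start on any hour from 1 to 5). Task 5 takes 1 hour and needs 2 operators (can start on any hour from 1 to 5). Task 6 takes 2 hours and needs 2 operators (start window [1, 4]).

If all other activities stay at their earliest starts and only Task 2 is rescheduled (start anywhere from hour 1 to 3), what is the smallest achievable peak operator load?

16

Task 2@1: h1:19  h2:9  h3:3  h4:0  h5:0 → peak 19
Task 2@2: h1:16  h2:9  h3:3  h4:3  h5:0 → peak 16
Task 2@3: h1:16  h2:6  h3:3  h4:3  h5:3 → peak 16
Best is Task 2@2, peak 16.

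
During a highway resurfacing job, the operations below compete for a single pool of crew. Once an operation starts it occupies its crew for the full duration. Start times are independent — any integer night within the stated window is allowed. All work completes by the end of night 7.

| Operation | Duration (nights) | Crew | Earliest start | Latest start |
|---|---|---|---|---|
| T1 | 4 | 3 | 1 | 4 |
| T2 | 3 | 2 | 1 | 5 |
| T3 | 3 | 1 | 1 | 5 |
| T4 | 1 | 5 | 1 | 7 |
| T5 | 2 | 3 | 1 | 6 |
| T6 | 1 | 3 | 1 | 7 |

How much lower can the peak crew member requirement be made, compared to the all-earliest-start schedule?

Early-start peak: n1:17  n2:9  n3:6  n4:3  n5:0  n6:0  n7:0 ⇒ 17.
Leveled (T1@1, T2@1, T3@1, T4@5, T5@6, T6@4): n1:6  n2:6  n3:6  n4:6  n5:5  n6:3  n7:3 ⇒ 6.
Reduction 17 − 6 = 11.

11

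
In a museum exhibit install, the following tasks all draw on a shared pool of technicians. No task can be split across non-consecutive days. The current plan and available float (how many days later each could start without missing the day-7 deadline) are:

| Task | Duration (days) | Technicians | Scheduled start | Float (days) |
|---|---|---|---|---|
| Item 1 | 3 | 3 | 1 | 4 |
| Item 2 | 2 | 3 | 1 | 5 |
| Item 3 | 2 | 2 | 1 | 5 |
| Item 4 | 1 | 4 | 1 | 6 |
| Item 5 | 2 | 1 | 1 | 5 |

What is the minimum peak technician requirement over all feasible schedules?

Early-start (Item 1@1, Item 2@1, Item 3@1, Item 4@1, Item 5@1) gives peak 13: d1:13  d2:9  d3:3  d4:0  d5:0  d6:0  d7:0.
Shift Item 2→4, Item 4→6, Item 5→3.
Schedule Item 1@1, Item 2@4, Item 3@1, Item 4@6, Item 5@3: d1:5  d2:5  d3:4  d4:4  d5:3  d6:4  d7:0 — peak 5.

5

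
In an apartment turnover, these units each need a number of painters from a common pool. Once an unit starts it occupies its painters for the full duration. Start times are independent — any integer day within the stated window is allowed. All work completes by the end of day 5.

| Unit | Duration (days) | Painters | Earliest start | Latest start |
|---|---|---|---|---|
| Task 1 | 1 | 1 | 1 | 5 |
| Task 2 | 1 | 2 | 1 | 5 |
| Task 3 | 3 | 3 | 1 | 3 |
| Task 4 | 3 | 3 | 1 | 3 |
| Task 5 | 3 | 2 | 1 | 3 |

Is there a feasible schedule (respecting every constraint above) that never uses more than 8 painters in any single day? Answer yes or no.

yes

Schedule Task 1@1, Task 2@1, Task 3@1, Task 4@2, Task 5@1: d1:8  d2:8  d3:8  d4:3  d5:0 — peak 8 ≤ 8.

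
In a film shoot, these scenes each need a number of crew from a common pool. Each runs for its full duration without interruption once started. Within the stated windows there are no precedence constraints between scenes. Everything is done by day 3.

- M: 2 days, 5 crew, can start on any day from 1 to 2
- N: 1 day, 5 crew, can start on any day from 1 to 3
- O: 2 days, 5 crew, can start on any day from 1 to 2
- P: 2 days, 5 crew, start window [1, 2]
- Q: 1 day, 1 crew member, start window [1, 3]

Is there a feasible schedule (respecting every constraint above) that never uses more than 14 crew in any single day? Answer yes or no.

no

The minimum achievable peak is 15; 14 < 15, so no feasible schedule stays within the cap.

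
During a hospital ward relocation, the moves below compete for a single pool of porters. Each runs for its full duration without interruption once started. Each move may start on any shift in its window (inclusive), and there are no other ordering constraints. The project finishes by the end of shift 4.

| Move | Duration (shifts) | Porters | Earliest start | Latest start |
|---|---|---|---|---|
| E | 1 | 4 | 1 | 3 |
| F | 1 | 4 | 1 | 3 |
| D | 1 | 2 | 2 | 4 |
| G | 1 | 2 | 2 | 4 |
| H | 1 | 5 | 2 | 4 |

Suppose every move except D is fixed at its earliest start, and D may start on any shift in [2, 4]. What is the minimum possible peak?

8

D@2: s1:8  s2:9  s3:0  s4:0 → peak 9
D@3: s1:8  s2:7  s3:2  s4:0 → peak 8
D@4: s1:8  s2:7  s3:0  s4:2 → peak 8
Best is D@3, peak 8.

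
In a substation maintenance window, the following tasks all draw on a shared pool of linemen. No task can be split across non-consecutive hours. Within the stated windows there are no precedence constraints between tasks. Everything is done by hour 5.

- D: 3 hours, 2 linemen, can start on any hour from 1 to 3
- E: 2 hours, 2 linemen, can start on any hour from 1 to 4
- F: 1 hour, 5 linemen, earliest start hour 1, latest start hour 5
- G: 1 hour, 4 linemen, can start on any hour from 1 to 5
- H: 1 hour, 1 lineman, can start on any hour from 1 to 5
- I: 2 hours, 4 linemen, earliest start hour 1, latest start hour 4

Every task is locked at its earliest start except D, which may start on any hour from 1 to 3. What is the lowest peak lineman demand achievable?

16

D@1: h1:18  h2:8  h3:2  h4:0  h5:0 → peak 18
D@2: h1:16  h2:8  h3:2  h4:2  h5:0 → peak 16
D@3: h1:16  h2:6  h3:2  h4:2  h5:2 → peak 16
Best is D@2, peak 16.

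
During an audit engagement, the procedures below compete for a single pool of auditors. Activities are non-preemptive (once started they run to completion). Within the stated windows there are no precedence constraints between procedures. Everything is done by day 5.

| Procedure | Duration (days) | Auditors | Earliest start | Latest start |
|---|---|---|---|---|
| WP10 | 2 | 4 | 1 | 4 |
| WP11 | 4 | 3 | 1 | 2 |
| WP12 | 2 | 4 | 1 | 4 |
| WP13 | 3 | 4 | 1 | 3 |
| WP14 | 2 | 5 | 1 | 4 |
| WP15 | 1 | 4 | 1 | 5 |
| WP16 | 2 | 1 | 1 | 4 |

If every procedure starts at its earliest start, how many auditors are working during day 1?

25

At early start, day 1 has: WP10, WP11, WP12, WP13, WP14, WP15, WP16.
Demand: 4 + 3 + 4 + 4 + 5 + 4 + 1 = 25.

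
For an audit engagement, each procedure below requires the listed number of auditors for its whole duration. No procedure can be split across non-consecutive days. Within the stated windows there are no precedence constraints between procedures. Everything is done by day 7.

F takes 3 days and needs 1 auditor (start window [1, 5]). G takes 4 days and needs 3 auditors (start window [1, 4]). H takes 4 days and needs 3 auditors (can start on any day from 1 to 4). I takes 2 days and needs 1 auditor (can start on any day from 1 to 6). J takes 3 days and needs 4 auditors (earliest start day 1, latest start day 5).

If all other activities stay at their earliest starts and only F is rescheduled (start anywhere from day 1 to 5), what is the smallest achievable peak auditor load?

11

F@1: d1:12  d2:12  d3:11  d4:6  d5:0  d6:0  d7:0 → peak 12
F@2: d1:11  d2:12  d3:11  d4:7  d5:0  d6:0  d7:0 → peak 12
F@3: d1:11  d2:11  d3:11  d4:7  d5:1  d6:0  d7:0 → peak 11
F@4: d1:11  d2:11  d3:10  d4:7  d5:1  d6:1  d7:0 → peak 11
F@5: d1:11  d2:11  d3:10  d4:6  d5:1  d6:1  d7:1 → peak 11
Best is F@3, peak 11.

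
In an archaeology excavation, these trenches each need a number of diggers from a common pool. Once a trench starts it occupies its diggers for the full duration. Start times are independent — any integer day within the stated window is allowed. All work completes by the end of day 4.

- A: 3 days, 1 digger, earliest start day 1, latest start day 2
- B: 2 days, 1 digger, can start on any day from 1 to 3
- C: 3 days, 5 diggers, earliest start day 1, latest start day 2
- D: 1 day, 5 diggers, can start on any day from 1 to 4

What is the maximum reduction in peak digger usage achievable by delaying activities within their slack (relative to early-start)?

5

Early-start peak: d1:12  d2:7  d3:6  d4:0 ⇒ 12.
Leveled (A@1, B@1, C@1, D@4): d1:7  d2:7  d3:6  d4:5 ⇒ 7.
Reduction 12 − 7 = 5.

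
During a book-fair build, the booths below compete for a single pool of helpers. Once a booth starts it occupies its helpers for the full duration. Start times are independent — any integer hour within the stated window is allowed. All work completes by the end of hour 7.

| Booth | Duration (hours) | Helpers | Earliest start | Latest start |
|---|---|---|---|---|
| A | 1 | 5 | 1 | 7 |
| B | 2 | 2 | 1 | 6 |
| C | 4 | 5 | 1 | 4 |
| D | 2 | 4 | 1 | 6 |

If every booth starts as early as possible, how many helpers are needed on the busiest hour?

16

Early-start schedule: A@1, B@1, C@1, D@1.
Load per hour: hour 1: 16, hour 2: 11, hour 3: 5, hour 4: 5, hour 5: 0, hour 6: 0, hour 7: 0.
Peak is 16.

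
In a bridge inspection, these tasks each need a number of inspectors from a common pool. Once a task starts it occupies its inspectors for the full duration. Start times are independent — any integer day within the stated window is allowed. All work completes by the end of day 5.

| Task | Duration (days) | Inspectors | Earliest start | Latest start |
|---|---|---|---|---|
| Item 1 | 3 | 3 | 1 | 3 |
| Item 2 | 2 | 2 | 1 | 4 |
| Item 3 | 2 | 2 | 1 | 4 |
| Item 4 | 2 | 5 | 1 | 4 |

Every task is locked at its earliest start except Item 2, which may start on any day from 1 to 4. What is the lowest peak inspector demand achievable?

Item 2@1: d1:12  d2:12  d3:3  d4:0  d5:0 → peak 12
Item 2@2: d1:10  d2:12  d3:5  d4:0  d5:0 → peak 12
Item 2@3: d1:10  d2:10  d3:5  d4:2  d5:0 → peak 10
Item 2@4: d1:10  d2:10  d3:3  d4:2  d5:2 → peak 10
Best is Item 2@3, peak 10.

10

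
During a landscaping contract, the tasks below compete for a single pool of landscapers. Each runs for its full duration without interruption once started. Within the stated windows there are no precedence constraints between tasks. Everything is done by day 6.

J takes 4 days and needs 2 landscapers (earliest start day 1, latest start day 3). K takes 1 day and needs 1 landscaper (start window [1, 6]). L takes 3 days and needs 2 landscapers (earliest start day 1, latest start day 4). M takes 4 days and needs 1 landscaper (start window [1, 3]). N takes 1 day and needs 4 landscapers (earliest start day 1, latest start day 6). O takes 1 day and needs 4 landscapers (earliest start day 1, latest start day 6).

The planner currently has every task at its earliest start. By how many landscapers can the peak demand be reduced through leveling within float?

Early-start peak: d1:14  d2:5  d3:5  d4:3  d5:0  d6:0 ⇒ 14.
Leveled (J@1, K@1, L@1, M@2, N@5, O@6): d1:5  d2:5  d3:5  d4:3  d5:5  d6:4 ⇒ 5.
Reduction 14 − 5 = 9.

9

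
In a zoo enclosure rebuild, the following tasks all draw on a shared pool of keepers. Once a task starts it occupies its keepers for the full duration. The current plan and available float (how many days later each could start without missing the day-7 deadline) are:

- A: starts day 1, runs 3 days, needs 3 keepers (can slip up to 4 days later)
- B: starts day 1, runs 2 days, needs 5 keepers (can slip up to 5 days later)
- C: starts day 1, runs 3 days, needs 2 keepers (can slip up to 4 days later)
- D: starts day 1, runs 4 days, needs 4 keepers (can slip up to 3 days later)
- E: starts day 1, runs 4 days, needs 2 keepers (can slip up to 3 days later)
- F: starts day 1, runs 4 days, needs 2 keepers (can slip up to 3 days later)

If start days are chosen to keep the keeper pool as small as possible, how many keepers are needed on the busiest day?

9

Early-start (A@1, B@1, C@1, D@1, E@1, F@1) gives peak 18: d1:18  d2:18  d3:13  d4:8  d5:0  d6:0  d7:0.
Shift B→5, E→4, F→4.
Schedule A@1, B@5, C@1, D@1, E@4, F@4: d1:9  d2:9  d3:9  d4:8  d5:9  d6:9  d7:4 — peak 9.
Total keeper-days = 57 over 7 days ⇒ peak ≥ ⌈57/7⌉ = 9, so 9 is optimal.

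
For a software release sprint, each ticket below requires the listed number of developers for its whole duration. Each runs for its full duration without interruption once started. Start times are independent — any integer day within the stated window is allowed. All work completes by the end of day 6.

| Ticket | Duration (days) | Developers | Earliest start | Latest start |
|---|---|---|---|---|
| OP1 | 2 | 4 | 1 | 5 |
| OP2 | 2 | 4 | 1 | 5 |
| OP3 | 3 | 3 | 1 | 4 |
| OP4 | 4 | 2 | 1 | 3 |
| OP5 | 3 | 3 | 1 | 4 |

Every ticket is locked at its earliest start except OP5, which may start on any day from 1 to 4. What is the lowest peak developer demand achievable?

13

OP5@1: d1:16  d2:16  d3:8  d4:2  d5:0  d6:0 → peak 16
OP5@2: d1:13  d2:16  d3:8  d4:5  d5:0  d6:0 → peak 16
OP5@3: d1:13  d2:13  d3:8  d4:5  d5:3  d6:0 → peak 13
OP5@4: d1:13  d2:13  d3:5  d4:5  d5:3  d6:3 → peak 13
Best is OP5@3, peak 13.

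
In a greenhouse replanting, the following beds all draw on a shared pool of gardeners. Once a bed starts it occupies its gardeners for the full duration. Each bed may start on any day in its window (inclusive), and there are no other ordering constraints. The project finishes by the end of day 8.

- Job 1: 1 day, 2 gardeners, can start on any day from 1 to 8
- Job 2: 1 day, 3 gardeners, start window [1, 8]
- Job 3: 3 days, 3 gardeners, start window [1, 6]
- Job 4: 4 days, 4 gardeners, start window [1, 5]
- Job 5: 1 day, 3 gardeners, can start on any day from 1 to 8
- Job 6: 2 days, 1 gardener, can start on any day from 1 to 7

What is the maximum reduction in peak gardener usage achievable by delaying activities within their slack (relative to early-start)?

Early-start peak: d1:16  d2:8  d3:7  d4:4  d5:0  d6:0  d7:0  d8:0 ⇒ 16.
Leveled (Job 1@1, Job 2@1, Job 3@2, Job 4@5, Job 5@2, Job 6@3): d1:5  d2:6  d3:4  d4:4  d5:4  d6:4  d7:4  d8:4 ⇒ 6.
Reduction 16 − 6 = 10.

10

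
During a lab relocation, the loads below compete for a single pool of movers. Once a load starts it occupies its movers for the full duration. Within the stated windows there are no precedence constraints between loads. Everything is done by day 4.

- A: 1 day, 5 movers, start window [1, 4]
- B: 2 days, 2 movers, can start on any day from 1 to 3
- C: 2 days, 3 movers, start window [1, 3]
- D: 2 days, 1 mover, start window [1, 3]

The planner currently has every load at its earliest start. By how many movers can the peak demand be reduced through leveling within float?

Early-start peak: d1:11  d2:6  d3:0  d4:0 ⇒ 11.
Leveled (A@1, B@2, C@2, D@1): d1:6  d2:6  d3:5  d4:0 ⇒ 6.
Reduction 11 − 6 = 5.

5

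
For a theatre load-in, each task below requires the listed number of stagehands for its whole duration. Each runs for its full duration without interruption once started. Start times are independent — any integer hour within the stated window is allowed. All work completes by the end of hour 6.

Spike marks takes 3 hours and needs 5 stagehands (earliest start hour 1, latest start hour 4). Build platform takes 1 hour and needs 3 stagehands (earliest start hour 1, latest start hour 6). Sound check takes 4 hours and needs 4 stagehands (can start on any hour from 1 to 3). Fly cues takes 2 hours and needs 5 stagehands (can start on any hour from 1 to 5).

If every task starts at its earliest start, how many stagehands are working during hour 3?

At early start, hour 3 has: Spike marks, Sound check.
Demand: 5 + 4 = 9.

9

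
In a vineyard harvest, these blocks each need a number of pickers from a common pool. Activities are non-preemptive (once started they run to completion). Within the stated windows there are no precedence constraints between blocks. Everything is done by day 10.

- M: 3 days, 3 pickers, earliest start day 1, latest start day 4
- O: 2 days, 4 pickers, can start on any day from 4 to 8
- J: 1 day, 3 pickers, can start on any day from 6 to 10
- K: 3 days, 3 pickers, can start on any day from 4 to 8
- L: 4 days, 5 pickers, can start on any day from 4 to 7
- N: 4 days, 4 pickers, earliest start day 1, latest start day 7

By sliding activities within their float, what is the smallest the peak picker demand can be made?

8

Early-start (M@1, O@4, J@6, K@4, L@4, N@1) gives peak 16: d1:7  d2:7  d3:7  d4:16  d5:12  d6:11  d7:5  d8:0  d9:0  d10:0.
Shift K→5, L→7.
Schedule M@1, O@4, J@6, K@5, L@7, N@1: d1:7  d2:7  d3:7  d4:8  d5:7  d6:6  d7:8  d8:5  d9:5  d10:5 — peak 8.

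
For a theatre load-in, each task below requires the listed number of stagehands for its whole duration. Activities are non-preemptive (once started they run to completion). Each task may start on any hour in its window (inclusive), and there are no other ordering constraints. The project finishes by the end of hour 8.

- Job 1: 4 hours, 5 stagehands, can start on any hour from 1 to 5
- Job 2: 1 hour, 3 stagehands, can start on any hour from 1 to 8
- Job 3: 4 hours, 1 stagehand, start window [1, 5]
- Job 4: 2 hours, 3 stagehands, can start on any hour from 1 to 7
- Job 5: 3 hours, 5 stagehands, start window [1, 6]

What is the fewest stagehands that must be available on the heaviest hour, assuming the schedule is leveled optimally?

8

Early-start (Job 1@1, Job 2@1, Job 3@1, Job 4@1, Job 5@1) gives peak 17: h1:17  h2:14  h3:11  h4:6  h5:0  h6:0  h7:0  h8:0.
Shift Job 3→2, Job 4→5, Job 5→6.
Schedule Job 1@1, Job 2@1, Job 3@2, Job 4@5, Job 5@6: h1:8  h2:6  h3:6  h4:6  h5:4  h6:8  h7:5  h8:5 — peak 8.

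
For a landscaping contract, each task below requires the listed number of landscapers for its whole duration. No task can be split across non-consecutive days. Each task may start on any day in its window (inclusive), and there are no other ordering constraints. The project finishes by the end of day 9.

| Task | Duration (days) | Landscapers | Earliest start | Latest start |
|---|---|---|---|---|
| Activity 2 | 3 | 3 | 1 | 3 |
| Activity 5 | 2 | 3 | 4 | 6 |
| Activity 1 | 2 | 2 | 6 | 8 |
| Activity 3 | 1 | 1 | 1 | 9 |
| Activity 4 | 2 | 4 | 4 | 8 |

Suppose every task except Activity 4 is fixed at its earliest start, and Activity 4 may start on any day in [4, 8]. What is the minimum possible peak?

4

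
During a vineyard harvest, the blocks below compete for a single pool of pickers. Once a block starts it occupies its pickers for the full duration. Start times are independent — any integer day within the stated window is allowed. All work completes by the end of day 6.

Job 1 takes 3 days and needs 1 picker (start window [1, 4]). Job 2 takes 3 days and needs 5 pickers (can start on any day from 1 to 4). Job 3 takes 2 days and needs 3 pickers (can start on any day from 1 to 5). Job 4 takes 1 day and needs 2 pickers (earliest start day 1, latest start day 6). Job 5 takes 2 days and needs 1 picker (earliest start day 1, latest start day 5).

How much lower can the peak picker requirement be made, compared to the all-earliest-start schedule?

Early-start peak: d1:12  d2:10  d3:6  d4:0  d5:0  d6:0 ⇒ 12.
Leveled (Job 1@1, Job 2@4, Job 3@1, Job 4@3, Job 5@1): d1:5  d2:5  d3:3  d4:5  d5:5  d6:5 ⇒ 5.
Reduction 12 − 5 = 7.

7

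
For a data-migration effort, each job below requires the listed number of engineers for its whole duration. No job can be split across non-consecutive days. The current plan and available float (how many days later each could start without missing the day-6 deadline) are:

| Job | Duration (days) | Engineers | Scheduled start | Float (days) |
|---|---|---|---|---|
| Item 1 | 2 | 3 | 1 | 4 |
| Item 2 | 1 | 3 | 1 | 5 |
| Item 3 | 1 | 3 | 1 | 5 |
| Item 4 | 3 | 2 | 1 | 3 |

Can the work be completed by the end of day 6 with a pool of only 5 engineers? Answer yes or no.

Schedule Item 1@1, Item 2@3, Item 3@4, Item 4@1: d1:5  d2:5  d3:5  d4:3  d5:0  d6:0 — peak 5 ≤ 5.

yes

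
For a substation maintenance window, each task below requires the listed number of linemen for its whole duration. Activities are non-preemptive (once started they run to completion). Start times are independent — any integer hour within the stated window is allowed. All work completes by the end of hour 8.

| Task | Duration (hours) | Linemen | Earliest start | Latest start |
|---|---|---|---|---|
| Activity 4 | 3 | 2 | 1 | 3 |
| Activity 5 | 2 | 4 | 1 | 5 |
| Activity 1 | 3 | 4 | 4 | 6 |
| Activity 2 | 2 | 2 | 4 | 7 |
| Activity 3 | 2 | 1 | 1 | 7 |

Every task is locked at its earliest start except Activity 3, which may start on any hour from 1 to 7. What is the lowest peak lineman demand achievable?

6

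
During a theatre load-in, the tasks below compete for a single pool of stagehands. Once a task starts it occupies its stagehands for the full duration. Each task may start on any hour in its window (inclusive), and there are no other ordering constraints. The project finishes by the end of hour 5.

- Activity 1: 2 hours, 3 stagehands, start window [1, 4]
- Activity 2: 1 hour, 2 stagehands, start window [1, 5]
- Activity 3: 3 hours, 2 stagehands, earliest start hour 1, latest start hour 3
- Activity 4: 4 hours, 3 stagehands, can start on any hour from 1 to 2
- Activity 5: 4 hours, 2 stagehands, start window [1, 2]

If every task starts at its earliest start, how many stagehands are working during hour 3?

7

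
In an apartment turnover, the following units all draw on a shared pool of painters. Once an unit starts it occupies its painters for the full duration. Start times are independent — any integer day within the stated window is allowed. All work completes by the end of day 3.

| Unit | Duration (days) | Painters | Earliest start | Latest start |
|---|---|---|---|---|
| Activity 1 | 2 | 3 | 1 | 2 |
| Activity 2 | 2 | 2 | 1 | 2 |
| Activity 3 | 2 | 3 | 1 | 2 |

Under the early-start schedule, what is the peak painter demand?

Early-start schedule: Activity 1@1, Activity 2@1, Activity 3@1.
Load per day: day 1: 8, day 2: 8, day 3: 0.
Peak is 8.

8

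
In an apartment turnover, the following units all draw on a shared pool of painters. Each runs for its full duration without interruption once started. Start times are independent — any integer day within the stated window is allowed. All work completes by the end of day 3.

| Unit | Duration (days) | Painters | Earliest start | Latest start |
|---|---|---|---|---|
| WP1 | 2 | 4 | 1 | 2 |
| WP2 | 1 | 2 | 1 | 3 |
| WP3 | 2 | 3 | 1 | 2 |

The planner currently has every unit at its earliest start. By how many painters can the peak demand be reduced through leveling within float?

Early-start peak: d1:9  d2:7  d3:0 ⇒ 9.
Leveled (WP1@1, WP2@1, WP3@2): d1:6  d2:7  d3:3 ⇒ 7.
Reduction 9 − 7 = 2.

2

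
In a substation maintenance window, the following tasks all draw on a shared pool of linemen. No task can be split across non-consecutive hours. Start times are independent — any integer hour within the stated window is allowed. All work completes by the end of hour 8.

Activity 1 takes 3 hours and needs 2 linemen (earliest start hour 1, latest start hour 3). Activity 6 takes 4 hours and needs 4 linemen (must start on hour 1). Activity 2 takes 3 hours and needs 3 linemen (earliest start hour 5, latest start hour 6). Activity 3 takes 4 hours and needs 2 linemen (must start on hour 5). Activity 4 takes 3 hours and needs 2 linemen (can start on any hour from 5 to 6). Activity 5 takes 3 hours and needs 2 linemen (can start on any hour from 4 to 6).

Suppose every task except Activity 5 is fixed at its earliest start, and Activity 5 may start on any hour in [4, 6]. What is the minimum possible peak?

9

Activity 5@4: h1:6  h2:6  h3:6  h4:6  h5:9  h6:9  h7:7  h8:2 → peak 9
Activity 5@5: h1:6  h2:6  h3:6  h4:4  h5:9  h6:9  h7:9  h8:2 → peak 9
Activity 5@6: h1:6  h2:6  h3:6  h4:4  h5:7  h6:9  h7:9  h8:4 → peak 9
Best is Activity 5@4, peak 9.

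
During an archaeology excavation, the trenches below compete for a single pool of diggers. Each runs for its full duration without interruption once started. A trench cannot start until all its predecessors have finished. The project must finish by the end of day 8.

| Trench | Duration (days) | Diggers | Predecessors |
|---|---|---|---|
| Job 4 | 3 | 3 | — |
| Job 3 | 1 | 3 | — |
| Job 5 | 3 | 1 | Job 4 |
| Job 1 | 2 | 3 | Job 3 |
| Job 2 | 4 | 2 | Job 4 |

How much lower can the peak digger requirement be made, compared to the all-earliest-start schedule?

Early-start peak: d1:6  d2:6  d3:6  d4:3  d5:3  d6:3  d7:2  d8:0 ⇒ 6.
Leveled (Job 4@1, Job 3@4, Job 5@4, Job 1@7, Job 2@5): d1:3  d2:3  d3:3  d4:4  d5:3  d6:3  d7:5  d8:5 ⇒ 5.
Reduction 6 − 5 = 1.

1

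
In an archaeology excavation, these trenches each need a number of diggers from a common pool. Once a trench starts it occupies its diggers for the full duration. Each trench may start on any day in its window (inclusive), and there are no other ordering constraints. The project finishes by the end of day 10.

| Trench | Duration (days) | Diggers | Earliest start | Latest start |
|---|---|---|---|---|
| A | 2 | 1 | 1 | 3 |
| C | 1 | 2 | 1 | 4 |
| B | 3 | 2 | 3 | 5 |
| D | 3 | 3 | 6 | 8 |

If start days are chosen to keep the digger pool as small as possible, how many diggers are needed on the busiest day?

Schedule A@1, C@1, B@3, D@6: d1:3  d2:1  d3:2  d4:2  d5:2  d6:3  d7:3  d8:3  d9:0  d10:0 — peak 3.

3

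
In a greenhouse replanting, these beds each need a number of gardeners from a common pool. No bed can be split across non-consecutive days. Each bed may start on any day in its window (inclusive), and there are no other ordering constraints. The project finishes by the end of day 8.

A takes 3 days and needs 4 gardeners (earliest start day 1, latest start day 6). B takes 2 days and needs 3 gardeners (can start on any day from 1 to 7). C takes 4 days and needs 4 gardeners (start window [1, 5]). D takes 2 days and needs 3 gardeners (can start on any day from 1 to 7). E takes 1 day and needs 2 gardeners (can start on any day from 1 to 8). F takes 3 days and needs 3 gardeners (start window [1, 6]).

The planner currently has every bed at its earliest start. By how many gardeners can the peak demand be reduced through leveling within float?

Early-start peak: d1:19  d2:17  d3:11  d4:4  d5:0  d6:0  d7:0  d8:0 ⇒ 19.
Leveled (A@1, B@1, C@4, D@3, E@5, F@6): d1:7  d2:7  d3:7  d4:7  d5:6  d6:7  d7:7  d8:3 ⇒ 7.
Reduction 19 − 7 = 12.

12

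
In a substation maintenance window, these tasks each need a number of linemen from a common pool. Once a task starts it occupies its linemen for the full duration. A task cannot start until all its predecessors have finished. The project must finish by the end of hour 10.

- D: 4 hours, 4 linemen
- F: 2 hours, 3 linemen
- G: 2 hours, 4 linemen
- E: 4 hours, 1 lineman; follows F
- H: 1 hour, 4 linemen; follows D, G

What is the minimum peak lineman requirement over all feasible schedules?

5

Early-start (D@1, F@1, G@1, E@3, H@5) gives peak 11: h1:11  h2:11  h3:5  h4:5  h5:5  h6:1  h7:0  h8:0  h9:0  h10:0.
Shift F→5, G→7, E→7, H→9.
Schedule D@1, F@5, G@7, E@7, H@9: h1:4  h2:4  h3:4  h4:4  h5:3  h6:3  h7:5  h8:5  h9:5  h10:1 — peak 5.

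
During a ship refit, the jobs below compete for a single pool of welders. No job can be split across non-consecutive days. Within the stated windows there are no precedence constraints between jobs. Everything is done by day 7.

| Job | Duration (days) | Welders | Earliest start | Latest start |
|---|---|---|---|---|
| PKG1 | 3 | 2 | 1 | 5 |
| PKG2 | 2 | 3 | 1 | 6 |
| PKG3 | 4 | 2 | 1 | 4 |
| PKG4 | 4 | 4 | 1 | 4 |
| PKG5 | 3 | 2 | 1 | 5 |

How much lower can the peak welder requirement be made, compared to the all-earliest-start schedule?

6

Early-start peak: d1:13  d2:13  d3:10  d4:6  d5:0  d6:0  d7:0 ⇒ 13.
Leveled (PKG1@1, PKG2@1, PKG3@1, PKG4@4, PKG5@5): d1:7  d2:7  d3:4  d4:6  d5:6  d6:6  d7:6 ⇒ 7.
Reduction 13 − 7 = 6.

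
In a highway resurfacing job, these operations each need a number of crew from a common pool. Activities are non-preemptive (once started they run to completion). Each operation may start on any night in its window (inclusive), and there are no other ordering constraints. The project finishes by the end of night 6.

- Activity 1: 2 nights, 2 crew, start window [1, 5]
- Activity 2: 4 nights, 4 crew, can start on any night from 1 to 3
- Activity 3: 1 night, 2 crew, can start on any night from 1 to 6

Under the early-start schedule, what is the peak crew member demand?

Early-start schedule: Activity 1@1, Activity 2@1, Activity 3@1.
Load per night: night 1: 8, night 2: 6, night 3: 4, night 4: 4, night 5: 0, night 6: 0.
Peak is 8.

8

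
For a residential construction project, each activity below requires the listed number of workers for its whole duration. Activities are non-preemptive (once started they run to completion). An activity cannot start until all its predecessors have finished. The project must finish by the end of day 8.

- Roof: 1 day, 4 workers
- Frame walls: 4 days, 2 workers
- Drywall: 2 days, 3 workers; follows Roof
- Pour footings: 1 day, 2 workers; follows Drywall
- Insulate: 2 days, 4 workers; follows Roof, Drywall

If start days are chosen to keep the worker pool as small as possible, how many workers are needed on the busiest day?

5

Early-start (Roof@1, Frame walls@1, Drywall@2, Pour footings@4, Insulate@4) gives peak 8: d1:6  d2:5  d3:5  d4:8  d5:4  d6:0  d7:0  d8:0.
Shift Frame walls→2, Insulate→6.
Schedule Roof@1, Frame walls@2, Drywall@2, Pour footings@4, Insulate@6: d1:4  d2:5  d3:5  d4:4  d5:2  d6:4  d7:4  d8:0 — peak 5.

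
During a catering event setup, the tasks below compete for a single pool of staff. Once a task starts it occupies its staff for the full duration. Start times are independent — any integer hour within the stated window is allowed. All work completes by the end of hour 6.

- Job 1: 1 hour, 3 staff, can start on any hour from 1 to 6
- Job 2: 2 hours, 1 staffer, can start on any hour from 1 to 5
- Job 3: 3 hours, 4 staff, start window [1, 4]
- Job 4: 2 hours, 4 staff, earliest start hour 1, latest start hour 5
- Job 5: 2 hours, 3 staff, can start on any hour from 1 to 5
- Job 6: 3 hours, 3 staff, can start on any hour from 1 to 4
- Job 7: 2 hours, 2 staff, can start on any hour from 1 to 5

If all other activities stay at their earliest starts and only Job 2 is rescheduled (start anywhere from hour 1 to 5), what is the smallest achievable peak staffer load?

Job 2@1: h1:20  h2:17  h3:7  h4:0  h5:0  h6:0 → peak 20
Job 2@2: h1:19  h2:17  h3:8  h4:0  h5:0  h6:0 → peak 19
Job 2@3: h1:19  h2:16  h3:8  h4:1  h5:0  h6:0 → peak 19
Job 2@4: h1:19  h2:16  h3:7  h4:1  h5:1  h6:0 → peak 19
Job 2@5: h1:19  h2:16  h3:7  h4:0  h5:1  h6:1 → peak 19
Best is Job 2@2, peak 19.

19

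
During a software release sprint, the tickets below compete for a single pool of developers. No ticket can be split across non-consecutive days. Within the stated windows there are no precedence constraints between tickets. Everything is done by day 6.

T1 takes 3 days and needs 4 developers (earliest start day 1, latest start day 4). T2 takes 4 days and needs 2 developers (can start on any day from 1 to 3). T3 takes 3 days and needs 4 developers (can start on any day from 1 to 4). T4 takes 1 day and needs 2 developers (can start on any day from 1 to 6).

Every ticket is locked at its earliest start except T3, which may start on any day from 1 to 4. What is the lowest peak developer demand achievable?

T3@1: d1:12  d2:10  d3:10  d4:2  d5:0  d6:0 → peak 12
T3@2: d1:8  d2:10  d3:10  d4:6  d5:0  d6:0 → peak 10
T3@3: d1:8  d2:6  d3:10  d4:6  d5:4  d6:0 → peak 10
T3@4: d1:8  d2:6  d3:6  d4:6  d5:4  d6:4 → peak 8
Best is T3@4, peak 8.

8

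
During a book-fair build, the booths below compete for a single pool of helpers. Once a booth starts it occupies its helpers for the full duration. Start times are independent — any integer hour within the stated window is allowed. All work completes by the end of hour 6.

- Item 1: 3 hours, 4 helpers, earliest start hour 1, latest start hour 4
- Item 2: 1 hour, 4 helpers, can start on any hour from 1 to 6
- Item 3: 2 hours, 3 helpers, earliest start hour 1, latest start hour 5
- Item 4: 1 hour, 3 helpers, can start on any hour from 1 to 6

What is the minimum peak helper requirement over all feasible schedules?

6

Early-start (Item 1@1, Item 2@1, Item 3@1, Item 4@1) gives peak 14: h1:14  h2:7  h3:4  h4:0  h5:0  h6:0.
Shift Item 2→4, Item 3→5, Item 4→5.
Schedule Item 1@1, Item 2@4, Item 3@5, Item 4@5: h1:4  h2:4  h3:4  h4:4  h5:6  h6:3 — peak 6.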